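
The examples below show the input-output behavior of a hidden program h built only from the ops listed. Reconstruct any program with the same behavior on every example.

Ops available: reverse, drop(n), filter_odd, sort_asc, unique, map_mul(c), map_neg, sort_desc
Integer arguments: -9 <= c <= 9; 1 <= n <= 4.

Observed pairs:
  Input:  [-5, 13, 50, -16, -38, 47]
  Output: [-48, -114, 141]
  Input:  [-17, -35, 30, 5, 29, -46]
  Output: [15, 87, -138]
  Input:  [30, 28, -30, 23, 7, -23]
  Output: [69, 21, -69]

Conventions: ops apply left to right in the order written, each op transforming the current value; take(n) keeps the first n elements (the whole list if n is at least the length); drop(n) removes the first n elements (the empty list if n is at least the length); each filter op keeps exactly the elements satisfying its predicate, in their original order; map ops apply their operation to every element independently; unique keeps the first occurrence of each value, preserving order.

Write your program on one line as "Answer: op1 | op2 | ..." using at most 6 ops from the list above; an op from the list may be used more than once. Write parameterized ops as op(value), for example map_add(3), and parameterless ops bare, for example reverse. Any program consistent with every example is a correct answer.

map_neg | map_mul(3) | drop(2) | map_neg | drop(1)

Check, running the answer program on each example:
  [-5, 13, 50, -16, -38, 47] -> [5, -13, -50, 16, 38, -47] -> [15, -39, -150, 48, 114, -141] -> [-150, 48, 114, -141] -> [150, -48, -114, 141] -> [-48, -114, 141]
  [-17, -35, 30, 5, 29, -46] -> [17, 35, -30, -5, -29, 46] -> [51, 105, -90, -15, -87, 138] -> [-90, -15, -87, 138] -> [90, 15, 87, -138] -> [15, 87, -138]
  [30, 28, -30, 23, 7, -23] -> [-30, -28, 30, -23, -7, 23] -> [-90, -84, 90, -69, -21, 69] -> [90, -69, -21, 69] -> [-90, 69, 21, -69] -> [69, 21, -69]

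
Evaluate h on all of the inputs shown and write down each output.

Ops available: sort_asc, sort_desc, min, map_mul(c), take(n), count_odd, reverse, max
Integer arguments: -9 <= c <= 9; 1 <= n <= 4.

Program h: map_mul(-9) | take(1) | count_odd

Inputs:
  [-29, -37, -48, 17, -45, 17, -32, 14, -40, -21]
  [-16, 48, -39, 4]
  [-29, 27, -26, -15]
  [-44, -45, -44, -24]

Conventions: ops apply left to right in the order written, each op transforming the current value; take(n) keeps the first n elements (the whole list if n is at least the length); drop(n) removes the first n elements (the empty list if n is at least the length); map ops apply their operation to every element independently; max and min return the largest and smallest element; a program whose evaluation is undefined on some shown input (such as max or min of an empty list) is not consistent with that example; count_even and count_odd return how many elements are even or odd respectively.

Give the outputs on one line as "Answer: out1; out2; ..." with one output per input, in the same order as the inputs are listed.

1; 0; 1; 0

Execution, op by op:
  [-29, -37, -48, 17, -45, 17, -32, 14, -40, -21] -> [261, 333, 432, -153, 405, -153, 288, -126, 360, 189] -> [261] -> 1
  [-16, 48, -39, 4] -> [144, -432, 351, -36] -> [144] -> 0
  [-29, 27, -26, -15] -> [261, -243, 234, 135] -> [261] -> 1
  [-44, -45, -44, -24] -> [396, 405, 396, 216] -> [396] -> 0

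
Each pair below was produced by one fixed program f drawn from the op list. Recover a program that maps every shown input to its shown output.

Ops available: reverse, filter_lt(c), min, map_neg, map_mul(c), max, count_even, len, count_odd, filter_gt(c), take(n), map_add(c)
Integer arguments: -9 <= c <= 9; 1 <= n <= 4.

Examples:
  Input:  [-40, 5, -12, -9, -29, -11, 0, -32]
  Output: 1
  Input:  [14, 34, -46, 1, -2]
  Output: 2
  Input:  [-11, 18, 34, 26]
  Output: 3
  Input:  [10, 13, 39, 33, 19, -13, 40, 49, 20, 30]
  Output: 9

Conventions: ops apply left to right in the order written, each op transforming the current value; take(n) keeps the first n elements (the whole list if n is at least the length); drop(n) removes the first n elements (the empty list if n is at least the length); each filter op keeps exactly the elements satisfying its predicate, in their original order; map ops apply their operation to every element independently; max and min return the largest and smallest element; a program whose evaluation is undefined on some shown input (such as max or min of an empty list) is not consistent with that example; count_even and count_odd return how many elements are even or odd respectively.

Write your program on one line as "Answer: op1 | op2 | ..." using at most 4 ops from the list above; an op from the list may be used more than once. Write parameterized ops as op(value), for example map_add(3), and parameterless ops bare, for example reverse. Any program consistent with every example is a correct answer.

map_mul(-2) | filter_lt(9) | filter_lt(-9) | count_even

Check, running the answer program on each example:
  [-40, 5, -12, -9, -29, -11, 0, -32] -> [80, -10, 24, 18, 58, 22, 0, 64] -> [-10, 0] -> [-10] -> 1
  [14, 34, -46, 1, -2] -> [-28, -68, 92, -2, 4] -> [-28, -68, -2, 4] -> [-28, -68] -> 2
  [-11, 18, 34, 26] -> [22, -36, -68, -52] -> [-36, -68, -52] -> [-36, -68, -52] -> 3
  [10, 13, 39, 33, 19, -13, 40, 49, 20, 30] -> [-20, -26, -78, -66, -38, 26, -80, -98, -40, -60] -> [-20, -26, -78, -66, -38, -80, -98, -40, -60] -> [-20, -26, -78, -66, -38, -80, -98, -40, -60] -> 9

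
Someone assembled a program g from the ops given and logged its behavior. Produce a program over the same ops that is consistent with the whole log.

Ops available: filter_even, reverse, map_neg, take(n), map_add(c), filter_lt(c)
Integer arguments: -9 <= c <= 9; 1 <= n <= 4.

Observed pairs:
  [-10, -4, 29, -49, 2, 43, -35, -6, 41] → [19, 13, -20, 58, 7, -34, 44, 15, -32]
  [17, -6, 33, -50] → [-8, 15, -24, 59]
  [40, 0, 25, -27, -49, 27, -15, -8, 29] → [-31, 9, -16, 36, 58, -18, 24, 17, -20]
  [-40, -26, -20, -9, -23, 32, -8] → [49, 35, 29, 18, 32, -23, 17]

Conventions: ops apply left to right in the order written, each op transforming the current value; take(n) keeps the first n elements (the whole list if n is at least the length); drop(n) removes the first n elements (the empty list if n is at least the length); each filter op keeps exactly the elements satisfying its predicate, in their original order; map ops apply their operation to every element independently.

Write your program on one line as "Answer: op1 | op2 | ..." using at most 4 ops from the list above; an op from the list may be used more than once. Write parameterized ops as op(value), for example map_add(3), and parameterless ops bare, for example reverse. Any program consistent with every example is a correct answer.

reverse | map_neg | reverse | map_add(9)

Check, running the answer program on each example:
  [-10, -4, 29, -49, 2, 43, -35, -6, 41] -> [41, -6, -35, 43, 2, -49, 29, -4, -10] -> [-41, 6, 35, -43, -2, 49, -29, 4, 10] -> [10, 4, -29, 49, -2, -43, 35, 6, -41] -> [19, 13, -20, 58, 7, -34, 44, 15, -32]
  [17, -6, 33, -50] -> [-50, 33, -6, 17] -> [50, -33, 6, -17] -> [-17, 6, -33, 50] -> [-8, 15, -24, 59]
  [40, 0, 25, -27, -49, 27, -15, -8, 29] -> [29, -8, -15, 27, -49, -27, 25, 0, 40] -> [-29, 8, 15, -27, 49, 27, -25, 0, -40] -> [-40, 0, -25, 27, 49, -27, 15, 8, -29] -> [-31, 9, -16, 36, 58, -18, 24, 17, -20]
  [-40, -26, -20, -9, -23, 32, -8] -> [-8, 32, -23, -9, -20, -26, -40] -> [8, -32, 23, 9, 20, 26, 40] -> [40, 26, 20, 9, 23, -32, 8] -> [49, 35, 29, 18, 32, -23, 17]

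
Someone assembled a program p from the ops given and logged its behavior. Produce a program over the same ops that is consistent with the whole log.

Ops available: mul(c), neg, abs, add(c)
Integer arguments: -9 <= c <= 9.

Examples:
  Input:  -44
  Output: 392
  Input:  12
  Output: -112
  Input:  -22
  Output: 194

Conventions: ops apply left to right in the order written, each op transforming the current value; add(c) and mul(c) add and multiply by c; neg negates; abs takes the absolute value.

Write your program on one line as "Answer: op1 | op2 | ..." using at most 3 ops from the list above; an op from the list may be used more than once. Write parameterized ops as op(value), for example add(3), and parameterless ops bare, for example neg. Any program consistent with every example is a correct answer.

mul(-9) | add(-6) | add(2)

Check, running the answer program on each example:
  -44 -> 396 -> 390 -> 392
  12 -> -108 -> -114 -> -112
  -22 -> 198 -> 192 -> 194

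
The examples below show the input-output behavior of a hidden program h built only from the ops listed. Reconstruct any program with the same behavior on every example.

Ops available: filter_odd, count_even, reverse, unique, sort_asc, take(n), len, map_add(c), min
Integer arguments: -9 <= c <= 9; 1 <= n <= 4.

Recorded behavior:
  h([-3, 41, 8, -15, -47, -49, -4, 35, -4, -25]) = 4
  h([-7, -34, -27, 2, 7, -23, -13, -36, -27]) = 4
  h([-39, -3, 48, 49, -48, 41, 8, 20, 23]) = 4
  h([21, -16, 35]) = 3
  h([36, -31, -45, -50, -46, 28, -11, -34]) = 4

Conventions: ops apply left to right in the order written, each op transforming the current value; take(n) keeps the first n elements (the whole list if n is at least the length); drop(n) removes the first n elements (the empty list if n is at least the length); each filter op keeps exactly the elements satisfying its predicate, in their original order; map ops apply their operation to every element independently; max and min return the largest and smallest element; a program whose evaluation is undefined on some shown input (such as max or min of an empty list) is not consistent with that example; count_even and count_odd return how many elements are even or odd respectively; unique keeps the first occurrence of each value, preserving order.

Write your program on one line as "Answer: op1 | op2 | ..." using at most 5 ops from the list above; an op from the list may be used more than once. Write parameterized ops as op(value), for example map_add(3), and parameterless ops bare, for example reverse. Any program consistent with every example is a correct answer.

unique | map_add(6) | map_add(5) | take(4) | len

Check, running the answer program on each example:
  [-3, 41, 8, -15, -47, -49, -4, 35, -4, -25] -> [-3, 41, 8, -15, -47, -49, -4, 35, -25] -> [3, 47, 14, -9, -41, -43, 2, 41, -19] -> [8, 52, 19, -4, -36, -38, 7, 46, -14] -> [8, 52, 19, -4] -> 4
  [-7, -34, -27, 2, 7, -23, -13, -36, -27] -> [-7, -34, -27, 2, 7, -23, -13, -36] -> [-1, -28, -21, 8, 13, -17, -7, -30] -> [4, -23, -16, 13, 18, -12, -2, -25] -> [4, -23, -16, 13] -> 4
  [-39, -3, 48, 49, -48, 41, 8, 20, 23] -> [-39, -3, 48, 49, -48, 41, 8, 20, 23] -> [-33, 3, 54, 55, -42, 47, 14, 26, 29] -> [-28, 8, 59, 60, -37, 52, 19, 31, 34] -> [-28, 8, 59, 60] -> 4
  [21, -16, 35] -> [21, -16, 35] -> [27, -10, 41] -> [32, -5, 46] -> [32, -5, 46] -> 3
  [36, -31, -45, -50, -46, 28, -11, -34] -> [36, -31, -45, -50, -46, 28, -11, -34] -> [42, -25, -39, -44, -40, 34, -5, -28] -> [47, -20, -34, -39, -35, 39, 0, -23] -> [47, -20, -34, -39] -> 4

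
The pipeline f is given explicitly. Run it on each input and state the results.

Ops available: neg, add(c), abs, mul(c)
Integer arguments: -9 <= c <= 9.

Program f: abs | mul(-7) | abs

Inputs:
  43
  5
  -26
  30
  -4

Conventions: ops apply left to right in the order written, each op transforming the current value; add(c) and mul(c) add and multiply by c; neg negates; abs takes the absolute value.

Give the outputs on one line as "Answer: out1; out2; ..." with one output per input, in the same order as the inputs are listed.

301; 35; 182; 210; 28

Execution, op by op:
  43 -> 43 -> -301 -> 301
  5 -> 5 -> -35 -> 35
  -26 -> 26 -> -182 -> 182
  30 -> 30 -> -210 -> 210
  -4 -> 4 -> -28 -> 28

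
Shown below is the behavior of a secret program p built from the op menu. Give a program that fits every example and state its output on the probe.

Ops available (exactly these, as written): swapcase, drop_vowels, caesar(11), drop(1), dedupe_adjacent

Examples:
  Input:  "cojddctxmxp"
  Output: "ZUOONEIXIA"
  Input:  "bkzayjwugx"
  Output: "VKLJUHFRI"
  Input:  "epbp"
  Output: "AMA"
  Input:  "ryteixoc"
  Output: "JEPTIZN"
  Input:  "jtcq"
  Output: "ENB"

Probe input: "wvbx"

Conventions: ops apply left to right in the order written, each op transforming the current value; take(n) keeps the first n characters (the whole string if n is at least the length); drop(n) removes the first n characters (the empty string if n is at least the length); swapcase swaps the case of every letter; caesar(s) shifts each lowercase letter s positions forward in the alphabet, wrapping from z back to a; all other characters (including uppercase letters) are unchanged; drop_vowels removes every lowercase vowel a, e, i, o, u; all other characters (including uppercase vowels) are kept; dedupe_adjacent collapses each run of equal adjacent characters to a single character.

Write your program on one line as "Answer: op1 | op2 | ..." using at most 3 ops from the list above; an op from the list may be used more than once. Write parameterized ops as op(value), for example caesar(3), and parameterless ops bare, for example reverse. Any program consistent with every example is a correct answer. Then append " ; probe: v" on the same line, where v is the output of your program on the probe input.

caesar(11) | drop(1) | swapcase ; probe: "GMI"

Check, running the answer program on each example:
  "cojddctxmxp" -> "nzuooneixia" -> "zuooneixia" -> "ZUOONEIXIA"
  "bkzayjwugx" -> "mvkljuhfri" -> "vkljuhfri" -> "VKLJUHFRI"
  "epbp" -> "pama" -> "ama" -> "AMA"
  "ryteixoc" -> "cjeptizn" -> "jeptizn" -> "JEPTIZN"
  "jtcq" -> "uenb" -> "enb" -> "ENB"
  probe: "wvbx" -> "hgmi" -> "gmi" -> "GMI"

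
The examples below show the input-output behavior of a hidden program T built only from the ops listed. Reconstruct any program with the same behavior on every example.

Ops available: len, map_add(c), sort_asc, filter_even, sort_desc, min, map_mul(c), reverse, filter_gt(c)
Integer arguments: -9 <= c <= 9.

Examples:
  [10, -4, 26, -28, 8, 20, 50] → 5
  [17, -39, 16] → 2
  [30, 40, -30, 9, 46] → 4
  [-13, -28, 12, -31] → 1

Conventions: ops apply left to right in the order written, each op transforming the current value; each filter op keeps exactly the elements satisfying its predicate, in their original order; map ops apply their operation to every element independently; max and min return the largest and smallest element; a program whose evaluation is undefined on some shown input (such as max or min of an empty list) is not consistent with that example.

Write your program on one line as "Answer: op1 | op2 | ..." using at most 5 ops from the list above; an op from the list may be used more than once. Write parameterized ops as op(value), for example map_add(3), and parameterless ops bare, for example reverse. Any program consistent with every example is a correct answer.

sort_asc | sort_desc | filter_gt(4) | map_add(5) | len

Check, running the answer program on each example:
  [10, -4, 26, -28, 8, 20, 50] -> [-28, -4, 8, 10, 20, 26, 50] -> [50, 26, 20, 10, 8, -4, -28] -> [50, 26, 20, 10, 8] -> [55, 31, 25, 15, 13] -> 5
  [17, -39, 16] -> [-39, 16, 17] -> [17, 16, -39] -> [17, 16] -> [22, 21] -> 2
  [30, 40, -30, 9, 46] -> [-30, 9, 30, 40, 46] -> [46, 40, 30, 9, -30] -> [46, 40, 30, 9] -> [51, 45, 35, 14] -> 4
  [-13, -28, 12, -31] -> [-31, -28, -13, 12] -> [12, -13, -28, -31] -> [12] -> [17] -> 1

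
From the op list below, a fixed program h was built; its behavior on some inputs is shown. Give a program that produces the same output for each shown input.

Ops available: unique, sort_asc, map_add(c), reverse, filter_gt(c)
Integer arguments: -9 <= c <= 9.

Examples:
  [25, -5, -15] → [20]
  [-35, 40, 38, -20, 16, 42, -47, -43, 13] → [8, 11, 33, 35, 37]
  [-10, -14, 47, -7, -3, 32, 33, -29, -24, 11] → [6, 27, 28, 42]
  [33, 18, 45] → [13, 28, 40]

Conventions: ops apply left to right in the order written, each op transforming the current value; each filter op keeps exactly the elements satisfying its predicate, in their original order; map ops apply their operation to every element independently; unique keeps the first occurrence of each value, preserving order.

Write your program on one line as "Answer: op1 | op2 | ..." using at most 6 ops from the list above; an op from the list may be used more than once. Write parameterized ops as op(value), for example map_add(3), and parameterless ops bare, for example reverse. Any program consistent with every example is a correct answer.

filter_gt(1) | map_add(2) | map_add(-4) | map_add(-2) | map_add(-1) | sort_asc

Check, running the answer program on each example:
  [25, -5, -15] -> [25] -> [27] -> [23] -> [21] -> [20] -> [20]
  [-35, 40, 38, -20, 16, 42, -47, -43, 13] -> [40, 38, 16, 42, 13] -> [42, 40, 18, 44, 15] -> [38, 36, 14, 40, 11] -> [36, 34, 12, 38, 9] -> [35, 33, 11, 37, 8] -> [8, 11, 33, 35, 37]
  [-10, -14, 47, -7, -3, 32, 33, -29, -24, 11] -> [47, 32, 33, 11] -> [49, 34, 35, 13] -> [45, 30, 31, 9] -> [43, 28, 29, 7] -> [42, 27, 28, 6] -> [6, 27, 28, 42]
  [33, 18, 45] -> [33, 18, 45] -> [35, 20, 47] -> [31, 16, 43] -> [29, 14, 41] -> [28, 13, 40] -> [13, 28, 40]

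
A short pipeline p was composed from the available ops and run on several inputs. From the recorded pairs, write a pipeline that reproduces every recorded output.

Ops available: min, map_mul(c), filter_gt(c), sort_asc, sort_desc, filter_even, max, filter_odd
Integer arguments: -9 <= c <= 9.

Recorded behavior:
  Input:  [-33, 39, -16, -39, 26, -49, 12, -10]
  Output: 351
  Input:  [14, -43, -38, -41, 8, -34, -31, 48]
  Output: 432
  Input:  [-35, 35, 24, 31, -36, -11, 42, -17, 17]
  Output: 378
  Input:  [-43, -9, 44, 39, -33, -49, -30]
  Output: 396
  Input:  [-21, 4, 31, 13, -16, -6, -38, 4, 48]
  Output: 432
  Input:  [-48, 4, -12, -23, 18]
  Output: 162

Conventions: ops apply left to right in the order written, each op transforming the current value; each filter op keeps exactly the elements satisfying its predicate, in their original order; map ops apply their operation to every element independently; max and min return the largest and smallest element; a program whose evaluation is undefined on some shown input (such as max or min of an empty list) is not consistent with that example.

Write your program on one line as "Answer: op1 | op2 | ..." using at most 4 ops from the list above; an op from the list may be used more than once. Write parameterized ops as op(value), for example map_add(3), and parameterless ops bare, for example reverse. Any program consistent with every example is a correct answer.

sort_desc | map_mul(9) | max

Check, running the answer program on each example:
  [-33, 39, -16, -39, 26, -49, 12, -10] -> [39, 26, 12, -10, -16, -33, -39, -49] -> [351, 234, 108, -90, -144, -297, -351, -441] -> 351
  [14, -43, -38, -41, 8, -34, -31, 48] -> [48, 14, 8, -31, -34, -38, -41, -43] -> [432, 126, 72, -279, -306, -342, -369, -387] -> 432
  [-35, 35, 24, 31, -36, -11, 42, -17, 17] -> [42, 35, 31, 24, 17, -11, -17, -35, -36] -> [378, 315, 279, 216, 153, -99, -153, -315, -324] -> 378
  [-43, -9, 44, 39, -33, -49, -30] -> [44, 39, -9, -30, -33, -43, -49] -> [396, 351, -81, -270, -297, -387, -441] -> 396
  [-21, 4, 31, 13, -16, -6, -38, 4, 48] -> [48, 31, 13, 4, 4, -6, -16, -21, -38] -> [432, 279, 117, 36, 36, -54, -144, -189, -342] -> 432
  [-48, 4, -12, -23, 18] -> [18, 4, -12, -23, -48] -> [162, 36, -108, -207, -432] -> 162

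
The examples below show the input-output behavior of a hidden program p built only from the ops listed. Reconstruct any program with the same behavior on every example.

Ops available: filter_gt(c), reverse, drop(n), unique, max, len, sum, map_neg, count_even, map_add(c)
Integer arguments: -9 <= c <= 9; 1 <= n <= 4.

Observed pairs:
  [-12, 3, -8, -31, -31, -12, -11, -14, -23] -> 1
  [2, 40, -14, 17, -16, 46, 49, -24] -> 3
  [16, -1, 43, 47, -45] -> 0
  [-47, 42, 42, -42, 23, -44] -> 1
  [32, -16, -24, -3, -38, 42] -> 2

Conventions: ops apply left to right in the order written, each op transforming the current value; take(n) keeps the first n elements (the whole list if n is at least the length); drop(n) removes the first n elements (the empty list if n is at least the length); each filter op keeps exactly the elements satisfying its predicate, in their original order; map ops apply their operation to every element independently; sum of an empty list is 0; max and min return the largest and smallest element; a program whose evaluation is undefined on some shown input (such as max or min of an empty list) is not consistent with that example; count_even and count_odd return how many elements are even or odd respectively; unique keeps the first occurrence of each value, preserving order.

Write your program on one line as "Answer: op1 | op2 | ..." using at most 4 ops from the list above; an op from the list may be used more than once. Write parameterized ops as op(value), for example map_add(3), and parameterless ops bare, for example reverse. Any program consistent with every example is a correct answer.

unique | drop(3) | count_even

Check, running the answer program on each example:
  [-12, 3, -8, -31, -31, -12, -11, -14, -23] -> [-12, 3, -8, -31, -11, -14, -23] -> [-31, -11, -14, -23] -> 1
  [2, 40, -14, 17, -16, 46, 49, -24] -> [2, 40, -14, 17, -16, 46, 49, -24] -> [17, -16, 46, 49, -24] -> 3
  [16, -1, 43, 47, -45] -> [16, -1, 43, 47, -45] -> [47, -45] -> 0
  [-47, 42, 42, -42, 23, -44] -> [-47, 42, -42, 23, -44] -> [23, -44] -> 1
  [32, -16, -24, -3, -38, 42] -> [32, -16, -24, -3, -38, 42] -> [-3, -38, 42] -> 2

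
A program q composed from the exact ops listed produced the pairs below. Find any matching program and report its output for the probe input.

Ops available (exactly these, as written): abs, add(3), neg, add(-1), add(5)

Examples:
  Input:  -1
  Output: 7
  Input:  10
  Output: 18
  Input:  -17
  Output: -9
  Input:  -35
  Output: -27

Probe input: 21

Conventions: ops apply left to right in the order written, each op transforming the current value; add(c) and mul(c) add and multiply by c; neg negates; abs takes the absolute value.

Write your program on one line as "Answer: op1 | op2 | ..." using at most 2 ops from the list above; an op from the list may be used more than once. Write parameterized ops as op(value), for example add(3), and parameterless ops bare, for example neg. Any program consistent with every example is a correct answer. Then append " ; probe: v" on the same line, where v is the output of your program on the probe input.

add(5) | add(3) ; probe: 29

Check, running the answer program on each example:
  -1 -> 4 -> 7
  10 -> 15 -> 18
  -17 -> -12 -> -9
  -35 -> -30 -> -27
  probe: 21 -> 26 -> 29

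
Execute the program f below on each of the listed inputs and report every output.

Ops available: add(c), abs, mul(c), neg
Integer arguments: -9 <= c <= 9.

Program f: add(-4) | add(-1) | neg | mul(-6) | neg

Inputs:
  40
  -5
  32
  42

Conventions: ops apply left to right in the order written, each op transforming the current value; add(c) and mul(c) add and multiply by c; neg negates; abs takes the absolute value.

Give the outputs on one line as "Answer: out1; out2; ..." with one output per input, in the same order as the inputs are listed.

Execution, op by op:
  40 -> 36 -> 35 -> -35 -> 210 -> -210
  -5 -> -9 -> -10 -> 10 -> -60 -> 60
  32 -> 28 -> 27 -> -27 -> 162 -> -162
  42 -> 38 -> 37 -> -37 -> 222 -> -222

-210; 60; -162; -222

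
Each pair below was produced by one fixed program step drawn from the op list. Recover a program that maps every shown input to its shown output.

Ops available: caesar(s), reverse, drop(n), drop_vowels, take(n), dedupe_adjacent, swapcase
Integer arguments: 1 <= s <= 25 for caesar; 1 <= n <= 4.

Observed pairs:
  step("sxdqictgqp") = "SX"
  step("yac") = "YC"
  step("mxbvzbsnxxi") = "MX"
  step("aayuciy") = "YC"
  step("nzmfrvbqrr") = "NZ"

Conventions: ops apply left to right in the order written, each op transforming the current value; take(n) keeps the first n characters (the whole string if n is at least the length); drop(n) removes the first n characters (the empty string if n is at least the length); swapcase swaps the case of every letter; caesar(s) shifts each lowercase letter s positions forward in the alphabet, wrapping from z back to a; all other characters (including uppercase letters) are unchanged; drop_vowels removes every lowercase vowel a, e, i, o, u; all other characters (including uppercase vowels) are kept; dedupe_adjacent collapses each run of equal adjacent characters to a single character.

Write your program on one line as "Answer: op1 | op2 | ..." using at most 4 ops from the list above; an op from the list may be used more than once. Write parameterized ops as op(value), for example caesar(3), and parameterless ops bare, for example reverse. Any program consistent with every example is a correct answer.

drop_vowels | swapcase | dedupe_adjacent | take(2)

Check, running the answer program on each example:
  "sxdqictgqp" -> "sxdqctgqp" -> "SXDQCTGQP" -> "SXDQCTGQP" -> "SX"
  "yac" -> "yc" -> "YC" -> "YC" -> "YC"
  "mxbvzbsnxxi" -> "mxbvzbsnxx" -> "MXBVZBSNXX" -> "MXBVZBSNX" -> "MX"
  "aayuciy" -> "ycy" -> "YCY" -> "YCY" -> "YC"
  "nzmfrvbqrr" -> "nzmfrvbqrr" -> "NZMFRVBQRR" -> "NZMFRVBQR" -> "NZ"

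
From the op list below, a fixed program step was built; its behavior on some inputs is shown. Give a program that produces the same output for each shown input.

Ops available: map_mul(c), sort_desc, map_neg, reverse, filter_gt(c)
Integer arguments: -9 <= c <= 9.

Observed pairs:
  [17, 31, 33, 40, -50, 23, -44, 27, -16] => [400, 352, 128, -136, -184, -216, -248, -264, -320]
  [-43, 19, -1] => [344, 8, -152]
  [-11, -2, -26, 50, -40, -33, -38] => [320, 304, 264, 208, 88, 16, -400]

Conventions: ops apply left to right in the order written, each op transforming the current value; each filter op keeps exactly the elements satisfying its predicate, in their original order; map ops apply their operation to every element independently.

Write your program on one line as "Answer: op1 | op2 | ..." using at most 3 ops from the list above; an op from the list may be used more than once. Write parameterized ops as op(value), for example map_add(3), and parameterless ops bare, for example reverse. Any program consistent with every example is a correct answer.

map_mul(-8) | sort_desc

Check, running the answer program on each example:
  [17, 31, 33, 40, -50, 23, -44, 27, -16] -> [-136, -248, -264, -320, 400, -184, 352, -216, 128] -> [400, 352, 128, -136, -184, -216, -248, -264, -320]
  [-43, 19, -1] -> [344, -152, 8] -> [344, 8, -152]
  [-11, -2, -26, 50, -40, -33, -38] -> [88, 16, 208, -400, 320, 264, 304] -> [320, 304, 264, 208, 88, 16, -400]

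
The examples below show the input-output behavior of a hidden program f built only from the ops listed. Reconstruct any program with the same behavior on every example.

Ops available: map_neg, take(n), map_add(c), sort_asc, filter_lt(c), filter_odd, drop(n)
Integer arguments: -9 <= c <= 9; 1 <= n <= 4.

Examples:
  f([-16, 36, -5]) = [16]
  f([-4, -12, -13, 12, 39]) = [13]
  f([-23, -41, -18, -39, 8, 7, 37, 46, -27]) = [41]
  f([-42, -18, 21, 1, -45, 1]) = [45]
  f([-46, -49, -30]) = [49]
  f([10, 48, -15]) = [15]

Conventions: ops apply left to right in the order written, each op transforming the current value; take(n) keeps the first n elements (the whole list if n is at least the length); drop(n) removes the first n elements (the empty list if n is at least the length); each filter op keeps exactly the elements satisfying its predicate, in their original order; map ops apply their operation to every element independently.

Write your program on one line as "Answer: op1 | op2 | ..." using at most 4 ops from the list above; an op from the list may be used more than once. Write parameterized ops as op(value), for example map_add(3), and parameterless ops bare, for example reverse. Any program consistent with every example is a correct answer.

sort_asc | take(4) | map_neg | take(1)

Check, running the answer program on each example:
  [-16, 36, -5] -> [-16, -5, 36] -> [-16, -5, 36] -> [16, 5, -36] -> [16]
  [-4, -12, -13, 12, 39] -> [-13, -12, -4, 12, 39] -> [-13, -12, -4, 12] -> [13, 12, 4, -12] -> [13]
  [-23, -41, -18, -39, 8, 7, 37, 46, -27] -> [-41, -39, -27, -23, -18, 7, 8, 37, 46] -> [-41, -39, -27, -23] -> [41, 39, 27, 23] -> [41]
  [-42, -18, 21, 1, -45, 1] -> [-45, -42, -18, 1, 1, 21] -> [-45, -42, -18, 1] -> [45, 42, 18, -1] -> [45]
  [-46, -49, -30] -> [-49, -46, -30] -> [-49, -46, -30] -> [49, 46, 30] -> [49]
  [10, 48, -15] -> [-15, 10, 48] -> [-15, 10, 48] -> [15, -10, -48] -> [15]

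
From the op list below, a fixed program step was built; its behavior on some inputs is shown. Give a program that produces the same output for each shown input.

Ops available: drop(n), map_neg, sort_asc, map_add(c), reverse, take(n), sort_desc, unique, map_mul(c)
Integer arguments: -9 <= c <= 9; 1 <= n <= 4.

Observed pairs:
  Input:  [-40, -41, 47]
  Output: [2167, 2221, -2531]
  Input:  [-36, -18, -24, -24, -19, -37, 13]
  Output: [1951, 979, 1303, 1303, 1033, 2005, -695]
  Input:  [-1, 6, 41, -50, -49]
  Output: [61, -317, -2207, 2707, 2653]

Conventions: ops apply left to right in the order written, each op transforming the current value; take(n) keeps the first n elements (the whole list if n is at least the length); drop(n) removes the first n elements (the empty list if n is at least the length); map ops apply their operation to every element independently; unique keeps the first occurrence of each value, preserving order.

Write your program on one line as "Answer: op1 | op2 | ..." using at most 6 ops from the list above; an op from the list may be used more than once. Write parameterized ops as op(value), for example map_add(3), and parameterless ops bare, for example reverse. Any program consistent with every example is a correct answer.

reverse | map_mul(-9) | map_mul(6) | map_add(7) | reverse

Check, running the answer program on each example:
  [-40, -41, 47] -> [47, -41, -40] -> [-423, 369, 360] -> [-2538, 2214, 2160] -> [-2531, 2221, 2167] -> [2167, 2221, -2531]
  [-36, -18, -24, -24, -19, -37, 13] -> [13, -37, -19, -24, -24, -18, -36] -> [-117, 333, 171, 216, 216, 162, 324] -> [-702, 1998, 1026, 1296, 1296, 972, 1944] -> [-695, 2005, 1033, 1303, 1303, 979, 1951] -> [1951, 979, 1303, 1303, 1033, 2005, -695]
  [-1, 6, 41, -50, -49] -> [-49, -50, 41, 6, -1] -> [441, 450, -369, -54, 9] -> [2646, 2700, -2214, -324, 54] -> [2653, 2707, -2207, -317, 61] -> [61, -317, -2207, 2707, 2653]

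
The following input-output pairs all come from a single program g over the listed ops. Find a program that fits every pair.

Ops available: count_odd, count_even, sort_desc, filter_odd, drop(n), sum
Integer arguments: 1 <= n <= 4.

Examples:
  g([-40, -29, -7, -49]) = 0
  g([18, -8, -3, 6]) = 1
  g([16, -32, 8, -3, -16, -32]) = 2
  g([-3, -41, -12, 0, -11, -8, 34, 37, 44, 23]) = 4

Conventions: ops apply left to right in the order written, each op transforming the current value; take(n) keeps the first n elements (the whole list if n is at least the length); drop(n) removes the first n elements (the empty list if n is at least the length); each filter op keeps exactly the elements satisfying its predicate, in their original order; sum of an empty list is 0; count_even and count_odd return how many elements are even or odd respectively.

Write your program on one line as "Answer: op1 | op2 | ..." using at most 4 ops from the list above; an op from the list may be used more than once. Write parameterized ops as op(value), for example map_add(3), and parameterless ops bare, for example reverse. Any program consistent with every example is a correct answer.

drop(3) | sort_desc | count_even

Check, running the answer program on each example:
  [-40, -29, -7, -49] -> [-49] -> [-49] -> 0
  [18, -8, -3, 6] -> [6] -> [6] -> 1
  [16, -32, 8, -3, -16, -32] -> [-3, -16, -32] -> [-3, -16, -32] -> 2
  [-3, -41, -12, 0, -11, -8, 34, 37, 44, 23] -> [0, -11, -8, 34, 37, 44, 23] -> [44, 37, 34, 23, 0, -8, -11] -> 4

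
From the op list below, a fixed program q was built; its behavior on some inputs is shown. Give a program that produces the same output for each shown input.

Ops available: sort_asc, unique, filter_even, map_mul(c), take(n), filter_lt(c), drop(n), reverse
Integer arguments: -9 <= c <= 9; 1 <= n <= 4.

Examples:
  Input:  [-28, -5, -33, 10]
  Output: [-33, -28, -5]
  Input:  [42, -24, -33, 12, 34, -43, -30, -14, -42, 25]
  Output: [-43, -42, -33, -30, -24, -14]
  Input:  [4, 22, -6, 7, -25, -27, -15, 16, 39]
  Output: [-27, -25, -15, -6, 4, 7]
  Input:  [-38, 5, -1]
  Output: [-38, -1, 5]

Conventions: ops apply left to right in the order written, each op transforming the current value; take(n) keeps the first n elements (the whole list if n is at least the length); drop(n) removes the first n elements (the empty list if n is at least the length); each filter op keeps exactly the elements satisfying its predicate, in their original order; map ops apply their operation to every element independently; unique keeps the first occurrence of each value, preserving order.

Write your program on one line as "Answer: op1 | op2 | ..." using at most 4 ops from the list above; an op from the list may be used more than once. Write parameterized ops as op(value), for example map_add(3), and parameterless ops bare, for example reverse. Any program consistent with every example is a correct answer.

filter_lt(8) | reverse | sort_asc

Check, running the answer program on each example:
  [-28, -5, -33, 10] -> [-28, -5, -33] -> [-33, -5, -28] -> [-33, -28, -5]
  [42, -24, -33, 12, 34, -43, -30, -14, -42, 25] -> [-24, -33, -43, -30, -14, -42] -> [-42, -14, -30, -43, -33, -24] -> [-43, -42, -33, -30, -24, -14]
  [4, 22, -6, 7, -25, -27, -15, 16, 39] -> [4, -6, 7, -25, -27, -15] -> [-15, -27, -25, 7, -6, 4] -> [-27, -25, -15, -6, 4, 7]
  [-38, 5, -1] -> [-38, 5, -1] -> [-1, 5, -38] -> [-38, -1, 5]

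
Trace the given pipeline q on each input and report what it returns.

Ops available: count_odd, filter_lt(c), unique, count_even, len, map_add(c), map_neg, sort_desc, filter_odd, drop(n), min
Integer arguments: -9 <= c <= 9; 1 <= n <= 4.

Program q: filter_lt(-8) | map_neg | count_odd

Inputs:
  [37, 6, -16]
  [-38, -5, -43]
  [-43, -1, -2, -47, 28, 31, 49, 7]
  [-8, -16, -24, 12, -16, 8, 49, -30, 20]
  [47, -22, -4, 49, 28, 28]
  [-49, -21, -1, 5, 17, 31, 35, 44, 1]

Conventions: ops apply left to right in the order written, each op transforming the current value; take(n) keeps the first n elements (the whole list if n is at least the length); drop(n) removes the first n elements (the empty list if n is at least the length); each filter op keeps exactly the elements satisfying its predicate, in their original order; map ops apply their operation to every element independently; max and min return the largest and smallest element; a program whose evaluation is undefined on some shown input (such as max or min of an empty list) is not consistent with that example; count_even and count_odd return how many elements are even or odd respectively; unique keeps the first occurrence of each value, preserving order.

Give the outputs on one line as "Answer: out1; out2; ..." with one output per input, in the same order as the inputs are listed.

0; 1; 2; 0; 0; 2

Execution, op by op:
  [37, 6, -16] -> [-16] -> [16] -> 0
  [-38, -5, -43] -> [-38, -43] -> [38, 43] -> 1
  [-43, -1, -2, -47, 28, 31, 49, 7] -> [-43, -47] -> [43, 47] -> 2
  [-8, -16, -24, 12, -16, 8, 49, -30, 20] -> [-16, -24, -16, -30] -> [16, 24, 16, 30] -> 0
  [47, -22, -4, 49, 28, 28] -> [-22] -> [22] -> 0
  [-49, -21, -1, 5, 17, 31, 35, 44, 1] -> [-49, -21] -> [49, 21] -> 2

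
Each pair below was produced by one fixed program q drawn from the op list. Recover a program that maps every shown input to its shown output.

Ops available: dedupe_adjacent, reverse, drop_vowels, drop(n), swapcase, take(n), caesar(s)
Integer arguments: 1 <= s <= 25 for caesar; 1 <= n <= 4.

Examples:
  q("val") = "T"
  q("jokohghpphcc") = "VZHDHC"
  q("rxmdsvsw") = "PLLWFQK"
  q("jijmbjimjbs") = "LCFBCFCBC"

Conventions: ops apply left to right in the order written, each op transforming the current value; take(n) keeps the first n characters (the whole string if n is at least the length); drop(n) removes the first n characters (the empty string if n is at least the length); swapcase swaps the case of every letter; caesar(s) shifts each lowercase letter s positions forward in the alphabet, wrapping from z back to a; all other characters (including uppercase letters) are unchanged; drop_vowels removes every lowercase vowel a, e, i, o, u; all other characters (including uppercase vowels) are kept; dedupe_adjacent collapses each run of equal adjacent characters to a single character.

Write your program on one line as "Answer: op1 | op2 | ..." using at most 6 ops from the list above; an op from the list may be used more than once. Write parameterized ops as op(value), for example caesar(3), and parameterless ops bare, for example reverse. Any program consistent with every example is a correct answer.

reverse | caesar(19) | dedupe_adjacent | drop_vowels | swapcase

Check, running the answer program on each example:
  "val" -> "lav" -> "eto" -> "eto" -> "t" -> "T"
  "jokohghpphcc" -> "cchpphghokoj" -> "vvaiiazahdhc" -> "vaiazahdhc" -> "vzhdhc" -> "VZHDHC"
  "rxmdsvsw" -> "wsvsdmxr" -> "plolwfqk" -> "plolwfqk" -> "pllwfqk" -> "PLLWFQK"
  "jijmbjimjbs" -> "sbjmijbmjij" -> "lucfbcufcbc" -> "lucfbcufcbc" -> "lcfbcfcbc" -> "LCFBCFCBC"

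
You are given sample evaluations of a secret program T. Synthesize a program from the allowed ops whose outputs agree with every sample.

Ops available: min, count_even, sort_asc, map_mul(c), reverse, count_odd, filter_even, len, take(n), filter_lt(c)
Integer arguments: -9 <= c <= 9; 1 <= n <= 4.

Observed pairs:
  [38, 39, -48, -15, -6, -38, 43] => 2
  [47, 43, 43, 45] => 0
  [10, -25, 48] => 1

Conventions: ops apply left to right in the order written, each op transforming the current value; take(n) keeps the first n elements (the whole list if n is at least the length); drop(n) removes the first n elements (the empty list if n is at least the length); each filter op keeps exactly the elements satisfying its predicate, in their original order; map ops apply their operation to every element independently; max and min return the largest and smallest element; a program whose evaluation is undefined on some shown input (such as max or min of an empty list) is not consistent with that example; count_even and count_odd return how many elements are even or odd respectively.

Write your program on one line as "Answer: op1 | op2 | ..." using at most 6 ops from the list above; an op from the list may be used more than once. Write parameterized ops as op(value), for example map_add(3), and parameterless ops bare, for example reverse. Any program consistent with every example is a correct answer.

take(3) | reverse | sort_asc | take(2) | count_even

Check, running the answer program on each example:
  [38, 39, -48, -15, -6, -38, 43] -> [38, 39, -48] -> [-48, 39, 38] -> [-48, 38, 39] -> [-48, 38] -> 2
  [47, 43, 43, 45] -> [47, 43, 43] -> [43, 43, 47] -> [43, 43, 47] -> [43, 43] -> 0
  [10, -25, 48] -> [10, -25, 48] -> [48, -25, 10] -> [-25, 10, 48] -> [-25, 10] -> 1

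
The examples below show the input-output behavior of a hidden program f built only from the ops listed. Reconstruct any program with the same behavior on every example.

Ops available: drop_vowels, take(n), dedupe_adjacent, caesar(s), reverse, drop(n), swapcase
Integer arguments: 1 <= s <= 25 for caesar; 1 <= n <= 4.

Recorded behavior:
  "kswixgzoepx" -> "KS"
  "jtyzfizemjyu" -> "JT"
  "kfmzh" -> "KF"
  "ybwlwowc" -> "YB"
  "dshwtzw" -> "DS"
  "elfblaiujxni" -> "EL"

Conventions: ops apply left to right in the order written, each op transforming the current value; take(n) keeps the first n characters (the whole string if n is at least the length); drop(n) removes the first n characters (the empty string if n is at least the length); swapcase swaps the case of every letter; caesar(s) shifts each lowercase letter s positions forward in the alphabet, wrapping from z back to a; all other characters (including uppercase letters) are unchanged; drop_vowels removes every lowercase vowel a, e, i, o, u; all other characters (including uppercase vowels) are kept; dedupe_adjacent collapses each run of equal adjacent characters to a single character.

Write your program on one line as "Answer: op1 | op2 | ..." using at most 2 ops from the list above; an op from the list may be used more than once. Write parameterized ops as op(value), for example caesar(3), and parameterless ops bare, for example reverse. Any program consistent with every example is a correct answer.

take(2) | swapcase

Check, running the answer program on each example:
  "kswixgzoepx" -> "ks" -> "KS"
  "jtyzfizemjyu" -> "jt" -> "JT"
  "kfmzh" -> "kf" -> "KF"
  "ybwlwowc" -> "yb" -> "YB"
  "dshwtzw" -> "ds" -> "DS"
  "elfblaiujxni" -> "el" -> "EL"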